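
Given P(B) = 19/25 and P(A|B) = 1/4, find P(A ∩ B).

By definition, P(A|B) = P(A ∩ B) / P(B)
So P(A ∩ B) = P(A|B) × P(B)
= 1/4 × 19/25
= 19/100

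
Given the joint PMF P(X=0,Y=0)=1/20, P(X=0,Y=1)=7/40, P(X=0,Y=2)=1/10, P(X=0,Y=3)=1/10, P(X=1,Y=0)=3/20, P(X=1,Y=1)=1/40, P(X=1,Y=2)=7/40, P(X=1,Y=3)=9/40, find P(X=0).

P(X=0) = P(X=0,Y=0) + P(X=0,Y=1) + P(X=0,Y=2) + P(X=0,Y=3)
= 1/20 + 7/40 + 1/10 + 1/10
= 17/40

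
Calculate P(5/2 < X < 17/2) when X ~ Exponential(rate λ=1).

P(5/2 < X < 17/2) = ∫_{5/2}^{17/2} f(x) dx
where f(x) = e^{- x}
= - \frac{1 - e^{6}}{e^{\frac{17}{2}}}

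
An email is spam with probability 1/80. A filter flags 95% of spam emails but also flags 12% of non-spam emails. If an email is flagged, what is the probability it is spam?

Let D = the rare event, + = positive/flagged.
P(D) = 1/80
P(+|D) = 95/100 = 19/20
P(+|D') = 12/100 = 3/25
P(+) = P(+|D)P(D) + P(+|D')P(D')
     = \frac{19}{20} × \frac{1}{80} + \frac{3}{25} × \frac{79}{80}
     = \frac{1043}{8000}
P(D|+) = P(+|D)P(D)/P(+) = \frac{95}{1043}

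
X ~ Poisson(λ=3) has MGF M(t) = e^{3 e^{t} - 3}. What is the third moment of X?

To find E[X^3], compute M^(3)(0):
M^(1)(t) = 3 e^{t} e^{3 e^{t} - 3}
M^(2)(t) = 9 e^{2 t} e^{3 e^{t} - 3} + 3 e^{t} e^{3 e^{t} - 3}
M^(3)(t) = 27 e^{3 t} e^{3 e^{t} - 3} + 27 e^{2 t} e^{3 e^{t} - 3} + 3 e^{t} e^{3 e^{t} - 3}
M^(3)(0) = 57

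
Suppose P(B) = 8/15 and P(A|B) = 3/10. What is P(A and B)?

By definition, P(A|B) = P(A ∩ B) / P(B)
So P(A ∩ B) = P(A|B) × P(B)
= 3/10 × 8/15
= 4/25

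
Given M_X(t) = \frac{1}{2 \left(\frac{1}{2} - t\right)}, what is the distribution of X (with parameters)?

The MGF M(t) = \frac{1}{2 \left(\frac{1}{2} - t\right)} is the standard form for the Exponential distribution.
Comparing with the known MGF formula identifies: Exponential(rate λ=1/2)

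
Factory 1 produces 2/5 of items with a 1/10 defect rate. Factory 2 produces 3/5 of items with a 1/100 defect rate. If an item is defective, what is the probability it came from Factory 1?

Using Bayes' theorem:
P(F1) = 2/5, P(D|F1) = 1/10
P(F2) = 3/5, P(D|F2) = 1/100
P(D) = P(D|F1)P(F1) + P(D|F2)P(F2)
     = \frac{23}{500}
P(F1|D) = P(D|F1)P(F1) / P(D)
= \frac{20}{23}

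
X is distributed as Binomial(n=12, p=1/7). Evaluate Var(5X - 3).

For X ~ Binomial(n=12, p=1/7):
Var(X) = \frac{72}{49}
Var(5X - 3) = (5)² × Var(X) = 25 × \frac{72}{49} = \frac{1800}{49}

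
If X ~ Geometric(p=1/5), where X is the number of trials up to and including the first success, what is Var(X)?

For X ~ Geometric(p=1/5), where X is the number of trials up to and including the first success:
Var(X) = 20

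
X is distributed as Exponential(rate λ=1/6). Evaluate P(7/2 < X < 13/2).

P(7/2 < X < 13/2) = ∫_{7/2}^{13/2} f(x) dx
where f(x) = \frac{e^{- \frac{x}{6}}}{6}
= - \frac{1 - e^{\frac{1}{2}}}{e^{\frac{13}{12}}}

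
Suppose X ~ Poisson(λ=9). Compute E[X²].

Using the identity E[X²] = Var(X) + (E[X])²:
E[X] = 9
Var(X) = 9
E[X²] = 9 + (9)²
= 90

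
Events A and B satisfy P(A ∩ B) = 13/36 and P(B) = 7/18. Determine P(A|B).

P(A|B) = P(A ∩ B) / P(B)
= (13/36) / (7/18)
= 13/14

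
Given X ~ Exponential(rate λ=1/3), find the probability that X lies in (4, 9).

P(4 < X < 9) = ∫_{4}^{9} f(x) dx
where f(x) = \frac{e^{- \frac{x}{3}}}{3}
= - \frac{1}{e^{3}} + e^{- \frac{4}{3}}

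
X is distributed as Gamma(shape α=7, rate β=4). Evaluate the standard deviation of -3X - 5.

For X ~ Gamma(shape α=7, rate β=4):
Var(X) = \frac{7}{16}
SD(X) = √(Var(X)) = √(\frac{7}{16}) = \frac{\sqrt{7}}{4}
SD(-3X - 5) = |-3| × SD(X) = 3 × \frac{\sqrt{7}}{4} = \frac{3 \sqrt{7}}{4}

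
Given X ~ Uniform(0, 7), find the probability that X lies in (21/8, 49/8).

P(21/8 < X < 49/8) = ∫_{21/8}^{49/8} f(x) dx
where f(x) = \frac{1}{7}
= \frac{1}{2}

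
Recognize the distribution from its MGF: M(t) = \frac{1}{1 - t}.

The MGF M(t) = \frac{1}{1 - t} is the standard form for the Exponential distribution.
Comparing with the known MGF formula identifies: Exponential(rate λ=1)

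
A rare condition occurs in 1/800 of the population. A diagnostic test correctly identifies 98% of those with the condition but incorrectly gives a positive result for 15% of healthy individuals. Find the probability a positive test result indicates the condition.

Let D = the rare event, + = positive/flagged.
P(D) = 1/800
P(+|D) = 98/100 = 49/50
P(+|D') = 15/100 = 3/20
P(+) = P(+|D)P(D) + P(+|D')P(D')
     = \frac{49}{50} × \frac{1}{800} + \frac{3}{20} × \frac{799}{800}
     = \frac{12083}{80000}
P(D|+) = P(+|D)P(D)/P(+) = \frac{98}{12083}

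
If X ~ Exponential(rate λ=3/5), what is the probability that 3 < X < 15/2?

P(3 < X < 15/2) = ∫_{3}^{15/2} f(x) dx
where f(x) = \frac{3 e^{- \frac{3 x}{5}}}{5}
= - \frac{1}{e^{\frac{9}{2}}} + e^{- \frac{9}{5}}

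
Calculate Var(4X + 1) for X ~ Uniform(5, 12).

For X ~ Uniform(5, 12):
Var(X) = \frac{49}{12}
Var(4X + 1) = (4)² × Var(X) = 16 × \frac{49}{12} = \frac{196}{3}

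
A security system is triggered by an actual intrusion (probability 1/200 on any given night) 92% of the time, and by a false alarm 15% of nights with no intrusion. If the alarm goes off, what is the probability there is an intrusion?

Let D = the rare event, + = positive/flagged.
P(D) = 1/200
P(+|D) = 92/100 = 23/25
P(+|D') = 15/100 = 3/20
P(+) = P(+|D)P(D) + P(+|D')P(D')
     = \frac{23}{25} × \frac{1}{200} + \frac{3}{20} × \frac{199}{200}
     = \frac{3077}{20000}
P(D|+) = P(+|D)P(D)/P(+) = \frac{92}{3077}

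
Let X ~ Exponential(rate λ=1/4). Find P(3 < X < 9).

P(3 < X < 9) = ∫_{3}^{9} f(x) dx
where f(x) = \frac{e^{- \frac{x}{4}}}{4}
= - \frac{1 - e^{\frac{3}{2}}}{e^{\frac{9}{4}}}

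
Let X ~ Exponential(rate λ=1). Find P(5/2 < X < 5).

P(5/2 < X < 5) = ∫_{5/2}^{5} f(x) dx
where f(x) = e^{- x}
= - \frac{1}{e^{5}} + e^{- \frac{5}{2}}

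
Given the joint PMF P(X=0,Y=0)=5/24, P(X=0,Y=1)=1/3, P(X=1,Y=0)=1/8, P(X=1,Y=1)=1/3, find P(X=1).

P(X=1) = P(X=1,Y=0) + P(X=1,Y=1)
= 1/8 + 1/3
= 11/24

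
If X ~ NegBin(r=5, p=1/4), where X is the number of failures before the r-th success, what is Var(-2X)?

For X ~ NegBin(r=5, p=1/4), where X is the number of failures before the r-th success:
Var(X) = 60
Var(-2X) = (-2)² × Var(X) = 4 × 60 = 240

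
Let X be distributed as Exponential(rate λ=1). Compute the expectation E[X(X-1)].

E[X(X-1)] = E[X² - X] = E[X²] - E[X]
E[X] = 1
E[X²] = Var(X) + (E[X])² = 1 + (1)² = 2
E[X(X-1)] = 2 - 1 = 1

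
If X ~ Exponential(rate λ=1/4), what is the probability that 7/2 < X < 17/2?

P(7/2 < X < 17/2) = ∫_{7/2}^{17/2} f(x) dx
where f(x) = \frac{e^{- \frac{x}{4}}}{4}
= - \frac{1 - e^{\frac{5}{4}}}{e^{\frac{17}{8}}}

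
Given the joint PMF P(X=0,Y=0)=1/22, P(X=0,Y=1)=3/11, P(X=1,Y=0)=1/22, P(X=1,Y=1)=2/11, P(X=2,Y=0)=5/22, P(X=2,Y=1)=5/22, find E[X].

First find marginal of X:
P(X=0) = 7/22
P(X=1) = 5/22
P(X=2) = 5/11
E[X] = 0 × 7/22 + 1 × 5/22 + 2 × 5/11 = 25/22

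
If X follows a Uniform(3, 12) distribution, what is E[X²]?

Using the identity E[X²] = Var(X) + (E[X])²:
E[X] = \frac{15}{2}
Var(X) = \frac{27}{4}
E[X²] = \frac{27}{4} + (\frac{15}{2})²
= 63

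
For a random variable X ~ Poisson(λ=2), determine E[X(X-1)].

E[X(X-1)] = E[X² - X] = E[X²] - E[X]
E[X] = 2
E[X²] = Var(X) + (E[X])² = 2 + (2)² = 6
E[X(X-1)] = 6 - 2 = 4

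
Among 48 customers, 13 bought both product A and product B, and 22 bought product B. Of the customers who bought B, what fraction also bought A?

P(A ∩ B) = 13/48
P(B) = 22/48 = 11/24
P(A|B) = P(A ∩ B) / P(B) = (13/48) / (11/24) = 13/22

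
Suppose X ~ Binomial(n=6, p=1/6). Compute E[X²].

Using the identity E[X²] = Var(X) + (E[X])²:
E[X] = 1
Var(X) = \frac{5}{6}
E[X²] = \frac{5}{6} + (1)²
= \frac{11}{6}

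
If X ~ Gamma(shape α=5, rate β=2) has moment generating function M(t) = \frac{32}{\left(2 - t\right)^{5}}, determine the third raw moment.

To find E[X^3], compute M^(3)(0):
M^(1)(t) = \frac{160}{\left(2 - t\right)^{6}}
M^(2)(t) = \frac{960}{\left(2 - t\right)^{7}}
M^(3)(t) = \frac{6720}{\left(2 - t\right)^{8}}
M^(3)(0) = \frac{105}{4}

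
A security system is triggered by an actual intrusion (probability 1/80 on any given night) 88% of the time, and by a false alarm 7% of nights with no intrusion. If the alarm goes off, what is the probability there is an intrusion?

Let D = the rare event, + = positive/flagged.
P(D) = 1/80
P(+|D) = 88/100 = 22/25
P(+|D') = 7/100
P(+) = P(+|D)P(D) + P(+|D')P(D')
     = \frac{22}{25} × \frac{1}{80} + \frac{7}{100} × \frac{79}{80}
     = \frac{641}{8000}
P(D|+) = P(+|D)P(D)/P(+) = \frac{88}{641}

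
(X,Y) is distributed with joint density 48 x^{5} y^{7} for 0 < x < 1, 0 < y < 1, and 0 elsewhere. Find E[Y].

E[Y] = ∫_0^1 ∫_0^1 y × f(x,y) dx dy
= \frac{8}{9}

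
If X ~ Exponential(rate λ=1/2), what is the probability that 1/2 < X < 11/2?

P(1/2 < X < 11/2) = ∫_{1/2}^{11/2} f(x) dx
where f(x) = \frac{e^{- \frac{x}{2}}}{2}
= - \frac{1 - e^{\frac{5}{2}}}{e^{\frac{11}{4}}}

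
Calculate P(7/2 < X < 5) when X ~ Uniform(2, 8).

P(7/2 < X < 5) = ∫_{7/2}^{5} f(x) dx
where f(x) = \frac{1}{6}
= \frac{1}{4}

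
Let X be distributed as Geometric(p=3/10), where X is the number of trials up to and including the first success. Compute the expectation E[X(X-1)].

E[X(X-1)] = E[X² - X] = E[X²] - E[X]
E[X] = \frac{10}{3}
E[X²] = Var(X) + (E[X])² = \frac{70}{9} + (\frac{10}{3})² = \frac{170}{9}
E[X(X-1)] = \frac{170}{9} - \frac{10}{3} = \frac{140}{9}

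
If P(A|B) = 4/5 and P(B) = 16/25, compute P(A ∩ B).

By definition, P(A|B) = P(A ∩ B) / P(B)
So P(A ∩ B) = P(A|B) × P(B)
= 4/5 × 16/25
= 64/125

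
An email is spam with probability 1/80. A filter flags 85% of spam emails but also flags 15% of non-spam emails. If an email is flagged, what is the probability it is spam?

Let D = the rare event, + = positive/flagged.
P(D) = 1/80
P(+|D) = 85/100 = 17/20
P(+|D') = 15/100 = 3/20
P(+) = P(+|D)P(D) + P(+|D')P(D')
     = \frac{17}{20} × \frac{1}{80} + \frac{3}{20} × \frac{79}{80}
     = \frac{127}{800}
P(D|+) = P(+|D)P(D)/P(+) = \frac{17}{254}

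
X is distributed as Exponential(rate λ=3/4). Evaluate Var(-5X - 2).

For X ~ Exponential(rate λ=3/4):
Var(X) = \frac{16}{9}
Var(-5X - 2) = (-5)² × Var(X) = 25 × \frac{16}{9} = \frac{400}{9}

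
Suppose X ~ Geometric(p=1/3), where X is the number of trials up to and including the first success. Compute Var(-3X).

For X ~ Geometric(p=1/3), where X is the number of trials up to and including the first success:
Var(X) = 6
Var(-3X) = (-3)² × Var(X) = 9 × 6 = 54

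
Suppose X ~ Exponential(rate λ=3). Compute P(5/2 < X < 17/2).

P(5/2 < X < 17/2) = ∫_{5/2}^{17/2} f(x) dx
where f(x) = 3 e^{- 3 x}
= - \frac{1 - e^{18}}{e^{\frac{51}{2}}}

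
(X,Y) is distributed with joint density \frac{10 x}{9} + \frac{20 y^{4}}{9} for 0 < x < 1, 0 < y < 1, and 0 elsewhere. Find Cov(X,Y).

E[XY] = ∫∫ xy × f(x,y) dx dy = \frac{10}{27}
E[X] = \frac{16}{27}
E[Y] = \frac{35}{54}
Cov(X,Y) = E[XY] - E[X]E[Y] = - \frac{10}{729}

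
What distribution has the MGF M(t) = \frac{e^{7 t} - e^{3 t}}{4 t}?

The MGF M(t) = \frac{e^{7 t} - e^{3 t}}{4 t} is the standard form for the Uniform distribution.
Comparing with the known MGF formula identifies: Uniform(3, 7)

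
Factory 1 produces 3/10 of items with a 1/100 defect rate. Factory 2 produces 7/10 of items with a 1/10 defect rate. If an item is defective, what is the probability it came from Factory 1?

Using Bayes' theorem:
P(F1) = 3/10, P(D|F1) = 1/100
P(F2) = 7/10, P(D|F2) = 1/10
P(D) = P(D|F1)P(F1) + P(D|F2)P(F2)
     = \frac{73}{1000}
P(F1|D) = P(D|F1)P(F1) / P(D)
= \frac{3}{73}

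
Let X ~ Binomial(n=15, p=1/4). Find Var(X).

For X ~ Binomial(n=15, p=1/4):
Var(X) = \frac{45}{16}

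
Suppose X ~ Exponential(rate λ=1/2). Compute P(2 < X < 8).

P(2 < X < 8) = ∫_{2}^{8} f(x) dx
where f(x) = \frac{e^{- \frac{x}{2}}}{2}
= - \frac{1 - e^{3}}{e^{4}}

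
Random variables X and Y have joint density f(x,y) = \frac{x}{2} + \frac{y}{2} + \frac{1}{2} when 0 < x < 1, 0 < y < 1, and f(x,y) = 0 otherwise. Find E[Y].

E[Y] = ∫_0^1 ∫_0^1 y × f(x,y) dx dy
= \frac{13}{24}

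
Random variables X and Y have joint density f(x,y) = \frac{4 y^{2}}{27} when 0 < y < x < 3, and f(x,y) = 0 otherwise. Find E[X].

f_X(x) = ∫_0^x \frac{4 y^{2}}{27} dy = \frac{4 x^{3}}{81}
E[X] = ∫_0^3 x × (\frac{4 x^{3}}{81}) dx = \frac{12}{5}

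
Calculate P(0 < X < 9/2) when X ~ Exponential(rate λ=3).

P(0 < X < 9/2) = ∫_{0}^{9/2} f(x) dx
where f(x) = 3 e^{- 3 x}
= 1 - e^{- \frac{27}{2}}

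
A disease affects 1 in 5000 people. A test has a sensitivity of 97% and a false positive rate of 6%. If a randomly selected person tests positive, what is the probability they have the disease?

Let D = the rare event, + = positive/flagged.
P(D) = 1/5000
P(+|D) = 97/100
P(+|D') = 6/100 = 3/50
P(+) = P(+|D)P(D) + P(+|D')P(D')
     = \frac{97}{100} × \frac{1}{5000} + \frac{3}{50} × \frac{4999}{5000}
     = \frac{30091}{500000}
P(D|+) = P(+|D)P(D)/P(+) = \frac{97}{30091}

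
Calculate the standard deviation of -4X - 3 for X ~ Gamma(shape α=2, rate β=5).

For X ~ Gamma(shape α=2, rate β=5):
Var(X) = \frac{2}{25}
SD(X) = √(Var(X)) = √(\frac{2}{25}) = \frac{\sqrt{2}}{5}
SD(-4X - 3) = |-4| × SD(X) = 4 × \frac{\sqrt{2}}{5} = \frac{4 \sqrt{2}}{5}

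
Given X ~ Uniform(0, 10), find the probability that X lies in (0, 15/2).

P(0 < X < 15/2) = ∫_{0}^{15/2} f(x) dx
where f(x) = \frac{1}{10}
= \frac{3}{4}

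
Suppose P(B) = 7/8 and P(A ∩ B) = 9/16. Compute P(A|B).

P(A|B) = P(A ∩ B) / P(B)
= (9/16) / (7/8)
= 9/14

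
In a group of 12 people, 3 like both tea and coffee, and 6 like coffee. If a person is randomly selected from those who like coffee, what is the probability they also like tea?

P(A ∩ B) = 3/12 = 1/4
P(B) = 6/12 = 1/2
P(A|B) = P(A ∩ B) / P(B) = (1/4) / (1/2) = 1/2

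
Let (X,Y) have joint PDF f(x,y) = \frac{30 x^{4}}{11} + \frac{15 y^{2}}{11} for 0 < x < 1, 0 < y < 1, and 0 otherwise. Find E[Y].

E[Y] = ∫_0^1 ∫_0^1 y × f(x,y) dx dy
= \frac{27}{44}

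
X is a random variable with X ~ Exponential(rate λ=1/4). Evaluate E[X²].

Using the identity E[X²] = Var(X) + (E[X])²:
E[X] = 4
Var(X) = 16
E[X²] = 16 + (4)²
= 32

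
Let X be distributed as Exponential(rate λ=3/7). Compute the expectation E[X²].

Using the identity E[X²] = Var(X) + (E[X])²:
E[X] = \frac{7}{3}
Var(X) = \frac{49}{9}
E[X²] = \frac{49}{9} + (\frac{7}{3})²
= \frac{98}{9}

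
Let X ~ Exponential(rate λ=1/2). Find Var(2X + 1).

For X ~ Exponential(rate λ=1/2):
Var(X) = 4
Var(2X + 1) = (2)² × Var(X) = 4 × 4 = 16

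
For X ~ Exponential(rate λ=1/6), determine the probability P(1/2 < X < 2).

P(1/2 < X < 2) = ∫_{1/2}^{2} f(x) dx
where f(x) = \frac{e^{- \frac{x}{6}}}{6}
= - \frac{1}{e^{\frac{1}{3}}} + e^{- \frac{1}{12}}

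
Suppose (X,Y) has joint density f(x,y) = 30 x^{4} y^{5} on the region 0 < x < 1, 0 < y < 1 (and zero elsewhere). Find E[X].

E[X] = ∫_0^1 ∫_0^1 x × f(x,y) dy dx
= ∫_0^1 ∫_0^1 x × (30 x^{4} y^{5}) dy dx
= \frac{5}{6}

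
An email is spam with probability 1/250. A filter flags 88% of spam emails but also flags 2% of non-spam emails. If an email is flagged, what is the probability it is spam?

Let D = the rare event, + = positive/flagged.
P(D) = 1/250
P(+|D) = 88/100 = 22/25
P(+|D') = 2/100 = 1/50
P(+) = P(+|D)P(D) + P(+|D')P(D')
     = \frac{22}{25} × \frac{1}{250} + \frac{1}{50} × \frac{249}{250}
     = \frac{293}{12500}
P(D|+) = P(+|D)P(D)/P(+) = \frac{44}{293}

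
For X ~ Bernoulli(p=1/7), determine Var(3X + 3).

For X ~ Bernoulli(p=1/7):
Var(X) = \frac{6}{49}
Var(3X + 3) = (3)² × Var(X) = 9 × \frac{6}{49} = \frac{54}{49}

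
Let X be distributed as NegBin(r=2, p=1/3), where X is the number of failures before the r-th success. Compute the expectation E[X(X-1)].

E[X(X-1)] = E[X² - X] = E[X²] - E[X]
E[X] = 4
E[X²] = Var(X) + (E[X])² = 12 + (4)² = 28
E[X(X-1)] = 28 - 4 = 24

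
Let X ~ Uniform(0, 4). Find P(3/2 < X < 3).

P(3/2 < X < 3) = ∫_{3/2}^{3} f(x) dx
where f(x) = \frac{1}{4}
= \frac{3}{8}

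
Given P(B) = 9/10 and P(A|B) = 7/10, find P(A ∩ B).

By definition, P(A|B) = P(A ∩ B) / P(B)
So P(A ∩ B) = P(A|B) × P(B)
= 7/10 × 9/10
= 63/100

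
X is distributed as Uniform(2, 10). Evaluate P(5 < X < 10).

P(5 < X < 10) = ∫_{5}^{10} f(x) dx
where f(x) = \frac{1}{8}
= \frac{5}{8}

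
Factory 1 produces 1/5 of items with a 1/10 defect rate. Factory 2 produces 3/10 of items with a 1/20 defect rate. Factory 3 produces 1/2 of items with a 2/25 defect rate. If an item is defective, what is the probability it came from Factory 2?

Using Bayes' theorem:
P(F1) = 1/5, P(D|F1) = 1/10
P(F2) = 3/10, P(D|F2) = 1/20
P(F3) = 1/2, P(D|F3) = 2/25
P(D) = P(D|F1)P(F1) + P(D|F2)P(F2) + P(D|F3)P(F3)
     = \frac{3}{40}
P(F2|D) = P(D|F2)P(F2) / P(D)
= \frac{1}{5}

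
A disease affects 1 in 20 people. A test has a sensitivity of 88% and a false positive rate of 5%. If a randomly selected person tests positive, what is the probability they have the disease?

Let D = the rare event, + = positive/flagged.
P(D) = 1/20
P(+|D) = 88/100 = 22/25
P(+|D') = 5/100 = 1/20
P(+) = P(+|D)P(D) + P(+|D')P(D')
     = \frac{22}{25} × \frac{1}{20} + \frac{1}{20} × \frac{19}{20}
     = \frac{183}{2000}
P(D|+) = P(+|D)P(D)/P(+) = \frac{88}{183}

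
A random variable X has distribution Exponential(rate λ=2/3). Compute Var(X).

For X ~ Exponential(rate λ=2/3):
Var(X) = \frac{9}{4}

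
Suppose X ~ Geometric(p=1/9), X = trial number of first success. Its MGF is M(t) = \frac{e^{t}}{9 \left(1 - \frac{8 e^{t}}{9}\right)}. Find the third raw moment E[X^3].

To find E[X^3], compute M^(3)(0):
M^(1)(t) = \frac{e^{t}}{9 \left(1 - \frac{8 e^{t}}{9}\right)} + \frac{8 e^{2 t}}{81 \left(1 - \frac{8 e^{t}}{9}\right)^{2}}
M^(2)(t) = \frac{e^{t}}{9 \left(1 - \frac{8 e^{t}}{9}\right)} + \frac{8 e^{2 t}}{27 \left(1 - \frac{8 e^{t}}{9}\right)^{2}} + \frac{128 e^{3 t}}{729 \left(1 - \frac{8 e^{t}}{9}\right)^{3}}
M^(3)(t) = \frac{e^{t}}{9 \left(1 - \frac{8 e^{t}}{9}\right)} + \frac{56 e^{2 t}}{81 \left(1 - \frac{8 e^{t}}{9}\right)^{2}} + \frac{256 e^{3 t}}{243 \left(1 - \frac{8 e^{t}}{9}\right)^{3}} + \frac{1024 e^{4 t}}{2187 \left(1 - \frac{8 e^{t}}{9}\right)^{4}}
M^(3)(0) = 3897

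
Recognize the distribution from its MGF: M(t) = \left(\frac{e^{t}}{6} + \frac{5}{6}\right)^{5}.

The MGF M(t) = \left(\frac{e^{t}}{6} + \frac{5}{6}\right)^{5} is the standard form for the Binomial distribution.
Comparing with the known MGF formula identifies: Binomial(n=5, p=1/6)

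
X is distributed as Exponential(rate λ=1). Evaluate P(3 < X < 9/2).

P(3 < X < 9/2) = ∫_{3}^{9/2} f(x) dx
where f(x) = e^{- x}
= - \frac{1}{e^{\frac{9}{2}}} + e^{-3}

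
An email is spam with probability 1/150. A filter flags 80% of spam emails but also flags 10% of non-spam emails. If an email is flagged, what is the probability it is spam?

Let D = the rare event, + = positive/flagged.
P(D) = 1/150
P(+|D) = 80/100 = 4/5
P(+|D') = 10/100 = 1/10
P(+) = P(+|D)P(D) + P(+|D')P(D')
     = \frac{4}{5} × \frac{1}{150} + \frac{1}{10} × \frac{149}{150}
     = \frac{157}{1500}
P(D|+) = P(+|D)P(D)/P(+) = \frac{8}{157}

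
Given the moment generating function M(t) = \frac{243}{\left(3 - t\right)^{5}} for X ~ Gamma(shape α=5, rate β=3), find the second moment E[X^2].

To find E[X^2], compute M^(2)(0):
M^(1)(t) = \frac{1215}{\left(3 - t\right)^{6}}
M^(2)(t) = \frac{7290}{\left(3 - t\right)^{7}}
M^(2)(0) = \frac{10}{3}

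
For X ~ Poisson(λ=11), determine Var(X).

For X ~ Poisson(λ=11):
Var(X) = 11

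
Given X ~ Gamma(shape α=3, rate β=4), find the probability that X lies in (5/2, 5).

P(5/2 < X < 5) = ∫_{5/2}^{5} f(x) dx
where f(x) = 32 x^{2} e^{- 4 x}
= \frac{-221 + 61 e^{10}}{e^{20}}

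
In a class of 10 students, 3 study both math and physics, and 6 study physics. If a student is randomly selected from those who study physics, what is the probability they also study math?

P(A ∩ B) = 3/10
P(B) = 6/10 = 3/5
P(A|B) = P(A ∩ B) / P(B) = (3/10) / (3/5) = 1/2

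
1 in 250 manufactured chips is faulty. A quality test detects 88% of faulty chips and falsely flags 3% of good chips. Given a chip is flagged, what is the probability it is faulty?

Let D = the rare event, + = positive/flagged.
P(D) = 1/250
P(+|D) = 88/100 = 22/25
P(+|D') = 3/100
P(+) = P(+|D)P(D) + P(+|D')P(D')
     = \frac{22}{25} × \frac{1}{250} + \frac{3}{100} × \frac{249}{250}
     = \frac{167}{5000}
P(D|+) = P(+|D)P(D)/P(+) = \frac{88}{835}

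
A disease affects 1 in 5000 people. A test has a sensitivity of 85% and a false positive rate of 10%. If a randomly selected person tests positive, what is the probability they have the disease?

Let D = the rare event, + = positive/flagged.
P(D) = 1/5000
P(+|D) = 85/100 = 17/20
P(+|D') = 10/100 = 1/10
P(+) = P(+|D)P(D) + P(+|D')P(D')
     = \frac{17}{20} × \frac{1}{5000} + \frac{1}{10} × \frac{4999}{5000}
     = \frac{2003}{20000}
P(D|+) = P(+|D)P(D)/P(+) = \frac{17}{10015}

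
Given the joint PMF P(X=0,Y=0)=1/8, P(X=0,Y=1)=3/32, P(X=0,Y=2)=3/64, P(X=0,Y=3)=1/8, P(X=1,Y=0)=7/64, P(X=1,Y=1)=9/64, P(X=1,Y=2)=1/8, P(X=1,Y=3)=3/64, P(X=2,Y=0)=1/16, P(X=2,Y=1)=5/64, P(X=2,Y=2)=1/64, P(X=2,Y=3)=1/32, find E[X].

First find marginal of X:
P(X=0) = 25/64
P(X=1) = 27/64
P(X=2) = 3/16
E[X] = 0 × 25/64 + 1 × 27/64 + 2 × 3/16 = 51/64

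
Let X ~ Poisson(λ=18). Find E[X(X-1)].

E[X(X-1)] = E[X² - X] = E[X²] - E[X]
E[X] = 18
E[X²] = Var(X) + (E[X])² = 18 + (18)² = 342
E[X(X-1)] = 342 - 18 = 324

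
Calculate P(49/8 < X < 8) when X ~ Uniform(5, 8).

P(49/8 < X < 8) = ∫_{49/8}^{8} f(x) dx
where f(x) = \frac{1}{3}
= \frac{5}{8}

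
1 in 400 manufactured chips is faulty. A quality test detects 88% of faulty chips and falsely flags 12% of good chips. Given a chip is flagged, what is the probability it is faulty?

Let D = the rare event, + = positive/flagged.
P(D) = 1/400
P(+|D) = 88/100 = 22/25
P(+|D') = 12/100 = 3/25
P(+) = P(+|D)P(D) + P(+|D')P(D')
     = \frac{22}{25} × \frac{1}{400} + \frac{3}{25} × \frac{399}{400}
     = \frac{1219}{10000}
P(D|+) = P(+|D)P(D)/P(+) = \frac{22}{1219}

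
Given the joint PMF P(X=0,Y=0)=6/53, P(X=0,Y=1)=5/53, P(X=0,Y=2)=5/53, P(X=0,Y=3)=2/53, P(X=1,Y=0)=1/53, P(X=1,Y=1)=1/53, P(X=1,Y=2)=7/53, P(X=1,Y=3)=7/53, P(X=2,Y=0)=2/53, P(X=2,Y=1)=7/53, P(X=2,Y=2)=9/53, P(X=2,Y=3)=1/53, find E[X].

First find marginal of X:
P(X=0) = 18/53
P(X=1) = 16/53
P(X=2) = 19/53
E[X] = 0 × 18/53 + 1 × 16/53 + 2 × 19/53 = 54/53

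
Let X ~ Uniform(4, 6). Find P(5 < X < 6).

P(5 < X < 6) = ∫_{5}^{6} f(x) dx
where f(x) = \frac{1}{2}
= \frac{1}{2}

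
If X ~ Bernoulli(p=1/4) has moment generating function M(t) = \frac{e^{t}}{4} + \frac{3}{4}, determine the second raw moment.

To find E[X^2], compute M^(2)(0):
M^(1)(t) = \frac{e^{t}}{4}
M^(2)(t) = \frac{e^{t}}{4}
M^(2)(0) = \frac{1}{4}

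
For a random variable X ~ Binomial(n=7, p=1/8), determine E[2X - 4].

For X ~ Binomial(n=7, p=1/8):
E[X] = \frac{7}{8}
E[2X - 4] = 2 × E[X] - 4 = - \frac{9}{4}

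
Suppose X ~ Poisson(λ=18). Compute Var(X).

For X ~ Poisson(λ=18):
Var(X) = 18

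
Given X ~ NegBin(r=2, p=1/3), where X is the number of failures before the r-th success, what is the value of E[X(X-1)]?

E[X(X-1)] = E[X² - X] = E[X²] - E[X]
E[X] = 4
E[X²] = Var(X) + (E[X])² = 12 + (4)² = 28
E[X(X-1)] = 28 - 4 = 24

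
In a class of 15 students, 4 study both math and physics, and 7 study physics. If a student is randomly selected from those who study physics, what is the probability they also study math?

P(A ∩ B) = 4/15
P(B) = 7/15
P(A|B) = P(A ∩ B) / P(B) = (4/15) / (7/15) = 4/7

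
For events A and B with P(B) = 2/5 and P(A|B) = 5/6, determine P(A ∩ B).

By definition, P(A|B) = P(A ∩ B) / P(B)
So P(A ∩ B) = P(A|B) × P(B)
= 5/6 × 2/5
= 1/3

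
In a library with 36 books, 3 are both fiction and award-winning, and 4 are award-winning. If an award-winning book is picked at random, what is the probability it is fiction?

P(A ∩ B) = 3/36 = 1/12
P(B) = 4/36 = 1/9
P(A|B) = P(A ∩ B) / P(B) = (1/12) / (1/9) = 3/4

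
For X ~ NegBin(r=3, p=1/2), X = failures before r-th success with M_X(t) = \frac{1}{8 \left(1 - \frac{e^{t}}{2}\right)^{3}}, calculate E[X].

To find E[X], compute M^(1)(0):
M^(1)(t) = \frac{3 e^{t}}{16 \left(1 - \frac{e^{t}}{2}\right)^{4}}
M^(1)(0) = 3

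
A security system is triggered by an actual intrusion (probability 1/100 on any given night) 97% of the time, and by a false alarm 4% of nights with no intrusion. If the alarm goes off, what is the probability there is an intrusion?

Let D = the rare event, + = positive/flagged.
P(D) = 1/100
P(+|D) = 97/100
P(+|D') = 4/100 = 1/25
P(+) = P(+|D)P(D) + P(+|D')P(D')
     = \frac{97}{100} × \frac{1}{100} + \frac{1}{25} × \frac{99}{100}
     = \frac{493}{10000}
P(D|+) = P(+|D)P(D)/P(+) = \frac{97}{493}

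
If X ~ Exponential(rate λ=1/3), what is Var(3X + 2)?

For X ~ Exponential(rate λ=1/3):
Var(X) = 9
Var(3X + 2) = (3)² × Var(X) = 9 × 9 = 81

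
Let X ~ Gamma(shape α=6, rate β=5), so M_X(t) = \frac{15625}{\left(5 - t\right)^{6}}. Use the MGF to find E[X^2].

To find E[X^2], compute M^(2)(0):
M^(1)(t) = \frac{93750}{\left(5 - t\right)^{7}}
M^(2)(t) = \frac{656250}{\left(5 - t\right)^{8}}
M^(2)(0) = \frac{42}{25}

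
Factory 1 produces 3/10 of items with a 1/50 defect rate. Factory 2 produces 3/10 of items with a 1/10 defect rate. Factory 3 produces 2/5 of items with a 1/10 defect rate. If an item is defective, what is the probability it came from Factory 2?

Using Bayes' theorem:
P(F1) = 3/10, P(D|F1) = 1/50
P(F2) = 3/10, P(D|F2) = 1/10
P(F3) = 2/5, P(D|F3) = 1/10
P(D) = P(D|F1)P(F1) + P(D|F2)P(F2) + P(D|F3)P(F3)
     = \frac{19}{250}
P(F2|D) = P(D|F2)P(F2) / P(D)
= \frac{15}{38}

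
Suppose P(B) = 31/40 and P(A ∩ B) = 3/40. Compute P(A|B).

P(A|B) = P(A ∩ B) / P(B)
= (3/40) / (31/40)
= 3/31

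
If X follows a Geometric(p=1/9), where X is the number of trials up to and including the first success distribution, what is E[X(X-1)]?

E[X(X-1)] = E[X² - X] = E[X²] - E[X]
E[X] = 9
E[X²] = Var(X) + (E[X])² = 72 + (9)² = 153
E[X(X-1)] = 153 - 9 = 144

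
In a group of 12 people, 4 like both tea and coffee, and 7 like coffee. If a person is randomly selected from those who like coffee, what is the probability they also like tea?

P(A ∩ B) = 4/12 = 1/3
P(B) = 7/12
P(A|B) = P(A ∩ B) / P(B) = (1/3) / (7/12) = 4/7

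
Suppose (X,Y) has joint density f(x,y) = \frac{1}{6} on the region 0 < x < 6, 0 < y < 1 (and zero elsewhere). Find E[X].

f_X(x) = ∫_0^1 \frac{1}{6} dy = \frac{1}{6}
E[X] = ∫_0^6 x × (\frac{1}{6}) dx = 3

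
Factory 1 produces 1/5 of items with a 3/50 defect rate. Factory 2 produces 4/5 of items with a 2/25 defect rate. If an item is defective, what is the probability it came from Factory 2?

Using Bayes' theorem:
P(F1) = 1/5, P(D|F1) = 3/50
P(F2) = 4/5, P(D|F2) = 2/25
P(D) = P(D|F1)P(F1) + P(D|F2)P(F2)
     = \frac{19}{250}
P(F2|D) = P(D|F2)P(F2) / P(D)
= \frac{16}{19}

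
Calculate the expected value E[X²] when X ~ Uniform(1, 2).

Using the identity E[X²] = Var(X) + (E[X])²:
E[X] = \frac{3}{2}
Var(X) = \frac{1}{12}
E[X²] = \frac{1}{12} + (\frac{3}{2})²
= \frac{7}{3}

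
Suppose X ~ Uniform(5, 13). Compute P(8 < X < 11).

P(8 < X < 11) = ∫_{8}^{11} f(x) dx
where f(x) = \frac{1}{8}
= \frac{3}{8}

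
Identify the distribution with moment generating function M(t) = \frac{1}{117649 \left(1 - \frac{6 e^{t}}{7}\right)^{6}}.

The MGF M(t) = \frac{1}{117649 \left(1 - \frac{6 e^{t}}{7}\right)^{6}} is the standard form for the NegativeBinomial distribution.
Comparing with the known MGF formula identifies: NegBin(r=6, p=1/7), X = failures before r-th success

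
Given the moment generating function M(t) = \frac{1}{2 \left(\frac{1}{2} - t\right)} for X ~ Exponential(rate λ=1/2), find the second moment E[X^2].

To find E[X^2], compute M^(2)(0):
M^(1)(t) = \frac{1}{2 \left(\frac{1}{2} - t\right)^{2}}
M^(2)(t) = \frac{1}{\left(\frac{1}{2} - t\right)^{3}}
M^(2)(0) = 8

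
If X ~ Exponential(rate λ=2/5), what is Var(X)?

For X ~ Exponential(rate λ=2/5):
Var(X) = \frac{25}{4}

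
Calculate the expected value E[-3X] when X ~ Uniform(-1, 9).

For X ~ Uniform(-1, 9):
E[X] = 4
E[-3X] = -3 × E[X] + 0 = -12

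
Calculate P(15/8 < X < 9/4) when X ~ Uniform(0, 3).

P(15/8 < X < 9/4) = ∫_{15/8}^{9/4} f(x) dx
where f(x) = \frac{1}{3}
= \frac{1}{8}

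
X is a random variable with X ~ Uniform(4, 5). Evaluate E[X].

For X ~ Uniform(4, 5), the expected value is:
E[X] = \frac{9}{2}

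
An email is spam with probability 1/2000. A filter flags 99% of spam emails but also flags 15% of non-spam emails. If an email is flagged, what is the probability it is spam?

Let D = the rare event, + = positive/flagged.
P(D) = 1/2000
P(+|D) = 99/100
P(+|D') = 15/100 = 3/20
P(+) = P(+|D)P(D) + P(+|D')P(D')
     = \frac{99}{100} × \frac{1}{2000} + \frac{3}{20} × \frac{1999}{2000}
     = \frac{7521}{50000}
P(D|+) = P(+|D)P(D)/P(+) = \frac{33}{10028}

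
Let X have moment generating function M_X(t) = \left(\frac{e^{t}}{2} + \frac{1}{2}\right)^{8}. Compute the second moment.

To find E[X^2], compute M^(2)(0):
M^(1)(t) = 4 \left(\frac{e^{t}}{2} + \frac{1}{2}\right)^{7} e^{t}
M^(2)(t) = 4 \left(\frac{e^{t}}{2} + \frac{1}{2}\right)^{7} e^{t} + 14 \left(\frac{e^{t}}{2} + \frac{1}{2}\right)^{6} e^{2 t}
M^(2)(0) = 18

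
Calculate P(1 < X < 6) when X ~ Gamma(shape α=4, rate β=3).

P(1 < X < 6) = ∫_{1}^{6} f(x) dx
where f(x) = \frac{27 x^{3} e^{- 3 x}}{2}
= \frac{-1153 + 13 e^{15}}{e^{18}}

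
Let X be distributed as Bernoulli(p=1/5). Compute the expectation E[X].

For X ~ Bernoulli(p=1/5), the expected value is:
E[X] = \frac{1}{5}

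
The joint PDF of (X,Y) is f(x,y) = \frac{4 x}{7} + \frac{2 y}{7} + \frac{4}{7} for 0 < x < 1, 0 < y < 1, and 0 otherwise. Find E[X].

E[X] = ∫_0^1 ∫_0^1 x × f(x,y) dy dx
= ∫_0^1 ∫_0^1 x × (\frac{4 x}{7} + \frac{2 y}{7} + \frac{4}{7}) dy dx
= \frac{23}{42}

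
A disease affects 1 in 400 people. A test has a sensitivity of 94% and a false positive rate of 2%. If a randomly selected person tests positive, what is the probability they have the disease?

Let D = the rare event, + = positive/flagged.
P(D) = 1/400
P(+|D) = 94/100 = 47/50
P(+|D') = 2/100 = 1/50
P(+) = P(+|D)P(D) + P(+|D')P(D')
     = \frac{47}{50} × \frac{1}{400} + \frac{1}{50} × \frac{399}{400}
     = \frac{223}{10000}
P(D|+) = P(+|D)P(D)/P(+) = \frac{47}{446}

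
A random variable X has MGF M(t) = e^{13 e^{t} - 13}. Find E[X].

To find E[X], compute M^(1)(0):
M^(1)(t) = 13 e^{t} e^{13 e^{t} - 13}
M^(1)(0) = 13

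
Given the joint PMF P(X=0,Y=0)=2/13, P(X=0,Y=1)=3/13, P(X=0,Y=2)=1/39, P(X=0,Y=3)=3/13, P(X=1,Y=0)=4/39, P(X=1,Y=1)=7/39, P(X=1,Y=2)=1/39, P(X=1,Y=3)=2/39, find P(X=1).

P(X=1) = P(X=1,Y=0) + P(X=1,Y=1) + P(X=1,Y=2) + P(X=1,Y=3)
= 4/39 + 7/39 + 1/39 + 2/39
= 14/39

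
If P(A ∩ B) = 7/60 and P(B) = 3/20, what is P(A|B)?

P(A|B) = P(A ∩ B) / P(B)
= (7/60) / (3/20)
= 7/9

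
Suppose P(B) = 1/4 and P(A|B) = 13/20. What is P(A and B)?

By definition, P(A|B) = P(A ∩ B) / P(B)
So P(A ∩ B) = P(A|B) × P(B)
= 13/20 × 1/4
= 13/80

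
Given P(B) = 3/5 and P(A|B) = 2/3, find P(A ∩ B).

By definition, P(A|B) = P(A ∩ B) / P(B)
So P(A ∩ B) = P(A|B) × P(B)
= 2/3 × 3/5
= 2/5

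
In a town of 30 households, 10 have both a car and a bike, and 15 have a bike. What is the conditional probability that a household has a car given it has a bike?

P(A ∩ B) = 10/30 = 1/3
P(B) = 15/30 = 1/2
P(A|B) = P(A ∩ B) / P(B) = (1/3) / (1/2) = 2/3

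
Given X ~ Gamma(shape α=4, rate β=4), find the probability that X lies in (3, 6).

P(3 < X < 6) = ∫_{3}^{6} f(x) dx
where f(x) = \frac{128 x^{3} e^{- 4 x}}{3}
= \frac{-2617 + 373 e^{12}}{e^{24}}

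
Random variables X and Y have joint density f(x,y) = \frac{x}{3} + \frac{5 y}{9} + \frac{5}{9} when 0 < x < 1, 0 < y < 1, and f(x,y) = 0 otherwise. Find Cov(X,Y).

E[XY] = ∫∫ xy × f(x,y) dx dy = \frac{31}{108}
E[X] = \frac{19}{36}
E[Y] = \frac{59}{108}
Cov(X,Y) = E[XY] - E[X]E[Y] = - \frac{5}{3888}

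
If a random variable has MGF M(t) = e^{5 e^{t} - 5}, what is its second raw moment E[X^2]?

To find E[X^2], compute M^(2)(0):
M^(1)(t) = 5 e^{t} e^{5 e^{t} - 5}
M^(2)(t) = 25 e^{2 t} e^{5 e^{t} - 5} + 5 e^{t} e^{5 e^{t} - 5}
M^(2)(0) = 30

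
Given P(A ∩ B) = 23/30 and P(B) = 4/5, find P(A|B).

P(A|B) = P(A ∩ B) / P(B)
= (23/30) / (4/5)
= 23/24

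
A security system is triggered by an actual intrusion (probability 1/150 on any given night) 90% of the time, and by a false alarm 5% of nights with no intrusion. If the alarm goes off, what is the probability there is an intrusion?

Let D = the rare event, + = positive/flagged.
P(D) = 1/150
P(+|D) = 90/100 = 9/10
P(+|D') = 5/100 = 1/20
P(+) = P(+|D)P(D) + P(+|D')P(D')
     = \frac{9}{10} × \frac{1}{150} + \frac{1}{20} × \frac{149}{150}
     = \frac{167}{3000}
P(D|+) = P(+|D)P(D)/P(+) = \frac{18}{167}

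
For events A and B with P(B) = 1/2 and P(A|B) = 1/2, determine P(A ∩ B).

By definition, P(A|B) = P(A ∩ B) / P(B)
So P(A ∩ B) = P(A|B) × P(B)
= 1/2 × 1/2
= 1/4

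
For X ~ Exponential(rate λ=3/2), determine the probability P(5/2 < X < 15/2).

P(5/2 < X < 15/2) = ∫_{5/2}^{15/2} f(x) dx
where f(x) = \frac{3 e^{- \frac{3 x}{2}}}{2}
= - \frac{1 - e^{\frac{15}{2}}}{e^{\frac{45}{4}}}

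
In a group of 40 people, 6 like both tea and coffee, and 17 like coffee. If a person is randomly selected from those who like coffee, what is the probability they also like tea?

P(A ∩ B) = 6/40 = 3/20
P(B) = 17/40
P(A|B) = P(A ∩ B) / P(B) = (3/20) / (17/40) = 6/17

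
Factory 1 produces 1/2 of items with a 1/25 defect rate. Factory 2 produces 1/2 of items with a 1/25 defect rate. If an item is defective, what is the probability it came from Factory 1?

Using Bayes' theorem:
P(F1) = 1/2, P(D|F1) = 1/25
P(F2) = 1/2, P(D|F2) = 1/25
P(D) = P(D|F1)P(F1) + P(D|F2)P(F2)
     = \frac{1}{25}
P(F1|D) = P(D|F1)P(F1) / P(D)
= \frac{1}{2}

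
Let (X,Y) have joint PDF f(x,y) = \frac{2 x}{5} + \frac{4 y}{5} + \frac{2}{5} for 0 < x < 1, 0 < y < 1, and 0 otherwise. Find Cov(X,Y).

E[XY] = ∫∫ xy × f(x,y) dx dy = \frac{3}{10}
E[X] = \frac{8}{15}
E[Y] = \frac{17}{30}
Cov(X,Y) = E[XY] - E[X]E[Y] = - \frac{1}{450}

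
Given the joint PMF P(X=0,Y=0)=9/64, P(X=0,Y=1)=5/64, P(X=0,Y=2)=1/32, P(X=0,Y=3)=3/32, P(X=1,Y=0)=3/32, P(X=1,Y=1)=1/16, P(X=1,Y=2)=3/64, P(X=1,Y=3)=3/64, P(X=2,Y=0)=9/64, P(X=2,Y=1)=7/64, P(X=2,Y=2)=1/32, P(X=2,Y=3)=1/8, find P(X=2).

P(X=2) = P(X=2,Y=0) + P(X=2,Y=1) + P(X=2,Y=2) + P(X=2,Y=3)
= 9/64 + 7/64 + 1/32 + 1/8
= 13/32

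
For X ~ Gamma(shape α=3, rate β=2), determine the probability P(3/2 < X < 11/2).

P(3/2 < X < 11/2) = ∫_{3/2}^{11/2} f(x) dx
where f(x) = 4 x^{2} e^{- 2 x}
= \frac{-145 + 17 e^{8}}{2 e^{11}}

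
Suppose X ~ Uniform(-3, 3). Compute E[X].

For X ~ Uniform(-3, 3), the expected value is:
E[X] = 0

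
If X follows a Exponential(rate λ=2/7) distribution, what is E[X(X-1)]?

E[X(X-1)] = E[X² - X] = E[X²] - E[X]
E[X] = \frac{7}{2}
E[X²] = Var(X) + (E[X])² = \frac{49}{4} + (\frac{7}{2})² = \frac{49}{2}
E[X(X-1)] = \frac{49}{2} - \frac{7}{2} = 21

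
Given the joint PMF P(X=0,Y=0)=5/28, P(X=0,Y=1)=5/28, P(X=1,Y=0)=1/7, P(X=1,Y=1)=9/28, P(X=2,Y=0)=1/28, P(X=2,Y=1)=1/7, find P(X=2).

P(X=2) = P(X=2,Y=0) + P(X=2,Y=1)
= 1/28 + 1/7
= 5/28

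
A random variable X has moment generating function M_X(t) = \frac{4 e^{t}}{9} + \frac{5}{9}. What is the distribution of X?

The MGF M(t) = \frac{4 e^{t}}{9} + \frac{5}{9} is the standard form for the Bernoulli distribution.
Comparing with the known MGF formula identifies: Bernoulli(p=4/9)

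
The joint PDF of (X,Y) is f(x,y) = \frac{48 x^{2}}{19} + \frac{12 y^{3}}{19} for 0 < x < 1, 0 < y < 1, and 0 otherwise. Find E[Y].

E[Y] = ∫_0^1 ∫_0^1 y × f(x,y) dx dy
= \frac{52}{95}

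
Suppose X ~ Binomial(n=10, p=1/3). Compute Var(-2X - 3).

For X ~ Binomial(n=10, p=1/3):
Var(X) = \frac{20}{9}
Var(-2X - 3) = (-2)² × Var(X) = 4 × \frac{20}{9} = \frac{80}{9}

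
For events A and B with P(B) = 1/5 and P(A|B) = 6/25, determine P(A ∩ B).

By definition, P(A|B) = P(A ∩ B) / P(B)
So P(A ∩ B) = P(A|B) × P(B)
= 6/25 × 1/5
= 6/125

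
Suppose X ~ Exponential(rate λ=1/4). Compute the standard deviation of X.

For X ~ Exponential(rate λ=1/4):
Var(X) = 16
SD(X) = √(Var(X)) = √(16) = 4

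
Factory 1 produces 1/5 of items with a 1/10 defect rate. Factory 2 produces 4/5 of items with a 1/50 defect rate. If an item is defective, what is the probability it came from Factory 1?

Using Bayes' theorem:
P(F1) = 1/5, P(D|F1) = 1/10
P(F2) = 4/5, P(D|F2) = 1/50
P(D) = P(D|F1)P(F1) + P(D|F2)P(F2)
     = \frac{9}{250}
P(F1|D) = P(D|F1)P(F1) / P(D)
= \frac{5}{9}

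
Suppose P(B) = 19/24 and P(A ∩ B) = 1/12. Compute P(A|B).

P(A|B) = P(A ∩ B) / P(B)
= (1/12) / (19/24)
= 2/19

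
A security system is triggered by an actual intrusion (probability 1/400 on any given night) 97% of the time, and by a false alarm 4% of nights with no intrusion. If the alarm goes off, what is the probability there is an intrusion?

Let D = the rare event, + = positive/flagged.
P(D) = 1/400
P(+|D) = 97/100
P(+|D') = 4/100 = 1/25
P(+) = P(+|D)P(D) + P(+|D')P(D')
     = \frac{97}{100} × \frac{1}{400} + \frac{1}{25} × \frac{399}{400}
     = \frac{1693}{40000}
P(D|+) = P(+|D)P(D)/P(+) = \frac{97}{1693}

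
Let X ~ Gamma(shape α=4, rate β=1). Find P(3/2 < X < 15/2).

P(3/2 < X < 15/2) = ∫_{3/2}^{15/2} f(x) dx
where f(x) = \frac{x^{3} e^{- x}}{6}
= \frac{-1711 + 67 e^{6}}{16 e^{\frac{15}{2}}}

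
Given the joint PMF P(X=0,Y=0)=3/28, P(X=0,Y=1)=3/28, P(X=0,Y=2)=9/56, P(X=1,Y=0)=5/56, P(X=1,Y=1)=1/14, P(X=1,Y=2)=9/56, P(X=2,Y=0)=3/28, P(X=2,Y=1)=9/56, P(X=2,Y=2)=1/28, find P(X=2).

P(X=2) = P(X=2,Y=0) + P(X=2,Y=1) + P(X=2,Y=2)
= 3/28 + 9/56 + 1/28
= 17/56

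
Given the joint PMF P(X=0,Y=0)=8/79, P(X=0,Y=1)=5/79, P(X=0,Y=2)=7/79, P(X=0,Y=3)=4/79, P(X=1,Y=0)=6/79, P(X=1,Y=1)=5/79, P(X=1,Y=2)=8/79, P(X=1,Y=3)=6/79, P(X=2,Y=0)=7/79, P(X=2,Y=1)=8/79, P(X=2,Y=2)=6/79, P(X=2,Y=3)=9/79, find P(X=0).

P(X=0) = P(X=0,Y=0) + P(X=0,Y=1) + P(X=0,Y=2) + P(X=0,Y=3)
= 8/79 + 5/79 + 7/79 + 4/79
= 24/79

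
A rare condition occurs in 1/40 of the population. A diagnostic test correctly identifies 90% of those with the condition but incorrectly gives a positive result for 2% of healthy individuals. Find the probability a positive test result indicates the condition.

Let D = the rare event, + = positive/flagged.
P(D) = 1/40
P(+|D) = 90/100 = 9/10
P(+|D') = 2/100 = 1/50
P(+) = P(+|D)P(D) + P(+|D')P(D')
     = \frac{9}{10} × \frac{1}{40} + \frac{1}{50} × \frac{39}{40}
     = \frac{21}{500}
P(D|+) = P(+|D)P(D)/P(+) = \frac{15}{28}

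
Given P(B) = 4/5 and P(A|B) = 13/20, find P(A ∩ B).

By definition, P(A|B) = P(A ∩ B) / P(B)
So P(A ∩ B) = P(A|B) × P(B)
= 13/20 × 4/5
= 13/25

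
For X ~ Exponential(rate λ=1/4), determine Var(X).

For X ~ Exponential(rate λ=1/4):
Var(X) = 16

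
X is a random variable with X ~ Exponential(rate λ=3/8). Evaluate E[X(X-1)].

E[X(X-1)] = E[X² - X] = E[X²] - E[X]
E[X] = \frac{8}{3}
E[X²] = Var(X) + (E[X])² = \frac{64}{9} + (\frac{8}{3})² = \frac{128}{9}
E[X(X-1)] = \frac{128}{9} - \frac{8}{3} = \frac{104}{9}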